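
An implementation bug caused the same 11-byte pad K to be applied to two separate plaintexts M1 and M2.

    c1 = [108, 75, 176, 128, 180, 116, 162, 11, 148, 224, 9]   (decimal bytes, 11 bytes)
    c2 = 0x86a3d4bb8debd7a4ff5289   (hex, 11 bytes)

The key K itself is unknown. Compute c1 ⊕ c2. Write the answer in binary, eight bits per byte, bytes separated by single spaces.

11101010 11101000 01100100 00111011 00111001 10011111 01110101 10101111 01101011 10110010 10000000

c1 ⊕ c2 = (M1 ⊕ K) ⊕ (M2 ⊕ K) = M1 ⊕ M2 — the shared key cancels under XOR.
byte 0: 6c ^ 86 = ea
byte 1: 4b ^ a3 = e8
byte 2: b0 ^ d4 = 64
byte 3: 80 ^ bb = 3b
byte 4: b4 ^ 8d = 39
byte 5: 74 ^ eb = 9f
byte 6: a2 ^ d7 = 75
byte 7: 0b ^ a4 = af
byte 8: 94 ^ ff = 6b
byte 9: e0 ^ 52 = b2
byte 10: 09 ^ 89 = 80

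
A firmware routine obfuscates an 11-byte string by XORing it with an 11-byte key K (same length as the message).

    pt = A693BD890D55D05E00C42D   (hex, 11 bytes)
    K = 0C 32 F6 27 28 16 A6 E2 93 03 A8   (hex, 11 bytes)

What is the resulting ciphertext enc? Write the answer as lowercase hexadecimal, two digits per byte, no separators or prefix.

166 XOR  12 = 170
147 XOR  50 = 161
189 XOR 246 =  75
137 XOR  39 = 174
 13 XOR  40 =  37
 85 XOR  22 =  67
208 XOR 166 = 118
 94 XOR 226 = 188
  0 XOR 147 = 147
196 XOR   3 = 199
 45 XOR 168 = 133

aaa14bae254376bc93c785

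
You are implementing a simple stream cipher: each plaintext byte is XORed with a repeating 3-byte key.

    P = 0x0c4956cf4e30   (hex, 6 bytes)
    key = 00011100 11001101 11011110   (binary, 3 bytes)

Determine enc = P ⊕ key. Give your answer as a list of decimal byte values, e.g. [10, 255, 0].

[16, 132, 136, 211, 131, 238]

The 3-byte key repeats, so the effective keystream is 1c cd de 1c cd de.
byte 0: 0c xor 1c = 10
byte 1: 49 xor cd = 84
byte 2: 56 xor de = 88
byte 3: cf xor 1c = d3
byte 4: 4e xor cd = 83
byte 5: 30 xor de = ee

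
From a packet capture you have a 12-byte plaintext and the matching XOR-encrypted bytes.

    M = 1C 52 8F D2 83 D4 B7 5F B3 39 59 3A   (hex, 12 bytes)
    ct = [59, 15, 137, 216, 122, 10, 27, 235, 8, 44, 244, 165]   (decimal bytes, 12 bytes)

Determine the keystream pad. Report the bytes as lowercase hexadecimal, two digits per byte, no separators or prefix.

275d060af9deacb4bb15ad9f

Since ct = M ⊕ pad, XORing both sides with M gives pad = M ⊕ ct.
00011100 XOR 00111011 = 00100111
01010010 XOR 00001111 = 01011101
10001111 XOR 10001001 = 00000110
11010010 XOR 11011000 = 00001010
10000011 XOR 01111010 = 11111001
11010100 XOR 00001010 = 11011110
10110111 XOR 00011011 = 10101100
01011111 XOR 11101011 = 10110100
10110011 XOR 00001000 = 10111011
00111001 XOR 00101100 = 00010101
01011001 XOR 11110100 = 10101101
00111010 XOR 10100101 = 10011111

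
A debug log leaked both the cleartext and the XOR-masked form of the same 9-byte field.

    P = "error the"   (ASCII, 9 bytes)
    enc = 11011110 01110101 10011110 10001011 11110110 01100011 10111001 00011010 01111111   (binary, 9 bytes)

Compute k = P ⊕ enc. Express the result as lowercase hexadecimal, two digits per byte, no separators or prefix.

Since enc = P ⊕ k, XORing both sides with P gives k = P ⊕ enc.
65 XOR de = bb
72 XOR 75 = 07
72 XOR 9e = ec
6f XOR 8b = e4
72 XOR f6 = 84
20 XOR 63 = 43
74 XOR b9 = cd
68 XOR 1a = 72
65 XOR 7f = 1a

bb07ece48443cd721a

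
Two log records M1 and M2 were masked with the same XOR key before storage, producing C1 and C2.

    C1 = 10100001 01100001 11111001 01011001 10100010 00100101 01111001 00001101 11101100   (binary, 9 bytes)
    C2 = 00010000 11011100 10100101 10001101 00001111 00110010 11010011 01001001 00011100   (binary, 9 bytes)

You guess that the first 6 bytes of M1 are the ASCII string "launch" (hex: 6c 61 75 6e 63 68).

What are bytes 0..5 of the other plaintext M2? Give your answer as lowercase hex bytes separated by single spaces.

dd dc 29 ba ce 7f

First, C1 ⊕ C2 = (M1 ⊕ K) ⊕ (M2 ⊕ K) = M1 ⊕ M2, so the key drops out. Then M2 = (M1 ⊕ M2) ⊕ M1 over the first 6 bytes.
byte 0: (a1 XOR 10) XOR 6c = b1 XOR 6c = dd
byte 1: (61 XOR dc) XOR 61 = bd XOR 61 = dc
byte 2: (f9 XOR a5) XOR 75 = 5c XOR 75 = 29
byte 3: (59 XOR 8d) XOR 6e = d4 XOR 6e = ba
byte 4: (a2 XOR 0f) XOR 63 = ad XOR 63 = ce
byte 5: (25 XOR 32) XOR 68 = 17 XOR 68 = 7f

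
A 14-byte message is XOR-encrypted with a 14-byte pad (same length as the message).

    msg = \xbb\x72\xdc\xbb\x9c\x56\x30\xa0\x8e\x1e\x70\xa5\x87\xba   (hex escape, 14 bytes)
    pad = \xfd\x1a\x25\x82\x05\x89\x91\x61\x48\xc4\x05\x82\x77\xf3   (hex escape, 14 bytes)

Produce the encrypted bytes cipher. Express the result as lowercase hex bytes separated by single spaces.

10111011 ^ 11111101 = 01000110
01110010 ^ 00011010 = 01101000
11011100 ^ 00100101 = 11111001
10111011 ^ 10000010 = 00111001
10011100 ^ 00000101 = 10011001
01010110 ^ 10001001 = 11011111
00110000 ^ 10010001 = 10100001
10100000 ^ 01100001 = 11000001
10001110 ^ 01001000 = 11000110
00011110 ^ 11000100 = 11011010
01110000 ^ 00000101 = 01110101
10100101 ^ 10000010 = 00100111
10000111 ^ 01110111 = 11110000
10111010 ^ 11110011 = 01001001

46 68 f9 39 99 df a1 c1 c6 da 75 27 f0 49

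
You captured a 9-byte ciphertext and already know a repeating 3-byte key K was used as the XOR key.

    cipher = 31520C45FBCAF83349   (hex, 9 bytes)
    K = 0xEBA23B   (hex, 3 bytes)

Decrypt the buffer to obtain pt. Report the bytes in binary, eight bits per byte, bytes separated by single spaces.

11011010 11110000 00110111 10101110 01011001 11110001 00010011 10010001 01110010

The 3-byte key repeats, so the effective keystream is eb a2 3b eb a2 3b eb a2 3b.
byte 0: 00110001 ⊕ 11101011 = 11011010
byte 1: 01010010 ⊕ 10100010 = 11110000
byte 2: 00001100 ⊕ 00111011 = 00110111
byte 3: 01000101 ⊕ 11101011 = 10101110
byte 4: 11111011 ⊕ 10100010 = 01011001
byte 5: 11001010 ⊕ 00111011 = 11110001
byte 6: 11111000 ⊕ 11101011 = 00010011
byte 7: 00110011 ⊕ 10100010 = 10010001
byte 8: 01001001 ⊕ 00111011 = 01110010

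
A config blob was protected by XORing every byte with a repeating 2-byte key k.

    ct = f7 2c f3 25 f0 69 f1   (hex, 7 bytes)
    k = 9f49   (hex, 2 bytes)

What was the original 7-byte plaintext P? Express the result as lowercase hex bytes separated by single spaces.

68 65 6c 6c 6f 20 6e

The 2-byte key repeats, so the effective keystream is 9f 49 9f 49 9f 49 9f.
byte 0: 11110111 ^ 10011111 = 01101000
byte 1: 00101100 ^ 01001001 = 01100101
byte 2: 11110011 ^ 10011111 = 01101100
byte 3: 00100101 ^ 01001001 = 01101100
byte 4: 11110000 ^ 10011111 = 01101111
byte 5: 01101001 ^ 01001001 = 00100000
byte 6: 11110001 ^ 10011111 = 01101110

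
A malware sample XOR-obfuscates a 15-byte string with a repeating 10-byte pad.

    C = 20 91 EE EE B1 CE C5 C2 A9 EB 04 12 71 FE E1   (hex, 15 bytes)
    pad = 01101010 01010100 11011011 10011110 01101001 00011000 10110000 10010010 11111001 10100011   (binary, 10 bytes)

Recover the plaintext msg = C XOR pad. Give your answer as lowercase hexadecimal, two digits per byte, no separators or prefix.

The 10-byte key repeats, so the effective keystream is 6a 54 db 9e 69 18 b0 92 f9 a3 6a 54 db 9e 69.
byte 0:  32 ^ 106 =  74
byte 1: 145 ^  84 = 197
byte 2: 238 ^ 219 =  53
byte 3: 238 ^ 158 = 112
byte 4: 177 ^ 105 = 216
byte 5: 206 ^  24 = 214
byte 6: 197 ^ 176 = 117
byte 7: 194 ^ 146 =  80
byte 8: 169 ^ 249 =  80
byte 9: 235 ^ 163 =  72
byte 10:   4 ^ 106 = 110
byte 11:  18 ^  84 =  70
byte 12: 113 ^ 219 = 170
byte 13: 254 ^ 158 =  96
byte 14: 225 ^ 105 = 136

4ac53570d8d6755050486e46aa6088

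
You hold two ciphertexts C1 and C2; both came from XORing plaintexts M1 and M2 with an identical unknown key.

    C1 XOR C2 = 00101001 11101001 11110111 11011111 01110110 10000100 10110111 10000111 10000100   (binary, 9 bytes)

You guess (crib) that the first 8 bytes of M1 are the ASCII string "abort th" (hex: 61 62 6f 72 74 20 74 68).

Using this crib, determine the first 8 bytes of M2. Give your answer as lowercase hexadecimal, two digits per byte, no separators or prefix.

488b98ad02a4c3ef

Since C1 ⊕ C2 = M1 ⊕ M2, XORing with the guessed M1 bytes yields the corresponding M2 bytes: M2 = (C1 ⊕ C2) ⊕ M1.
 41 ⊕  97 =  72
233 ⊕  98 = 139
247 ⊕ 111 = 152
223 ⊕ 114 = 173
118 ⊕ 116 =   2
132 ⊕  32 = 164
183 ⊕ 116 = 195
135 ⊕ 104 = 239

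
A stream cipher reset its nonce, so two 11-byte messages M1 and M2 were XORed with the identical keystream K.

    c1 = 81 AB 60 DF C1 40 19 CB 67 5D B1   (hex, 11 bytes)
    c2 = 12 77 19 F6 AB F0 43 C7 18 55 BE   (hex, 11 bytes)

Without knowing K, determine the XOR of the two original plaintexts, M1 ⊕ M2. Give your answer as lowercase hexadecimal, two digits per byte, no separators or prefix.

93dc79296ab05a0c7f080f

c1 ⊕ c2 = (M1 ⊕ K) ⊕ (M2 ⊕ K) = M1 ⊕ M2 — the shared key cancels under XOR.
byte 0: 81 XOR 12 = 93
byte 1: ab XOR 77 = dc
byte 2: 60 XOR 19 = 79
byte 3: df XOR f6 = 29
byte 4: c1 XOR ab = 6a
byte 5: 40 XOR f0 = b0
byte 6: 19 XOR 43 = 5a
byte 7: cb XOR c7 = 0c
byte 8: 67 XOR 18 = 7f
byte 9: 5d XOR 55 = 08
byte 10: b1 XOR be = 0f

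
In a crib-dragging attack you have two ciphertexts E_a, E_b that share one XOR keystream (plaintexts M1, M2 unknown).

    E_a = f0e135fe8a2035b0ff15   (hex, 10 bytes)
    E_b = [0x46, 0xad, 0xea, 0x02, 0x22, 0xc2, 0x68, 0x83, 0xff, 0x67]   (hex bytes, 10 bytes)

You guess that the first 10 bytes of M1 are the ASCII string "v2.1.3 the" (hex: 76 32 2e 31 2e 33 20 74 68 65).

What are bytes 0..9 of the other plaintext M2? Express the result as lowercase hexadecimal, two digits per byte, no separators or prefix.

c07ef1cd86d17d476817

First, E_a ⊕ E_b = (M1 ⊕ K) ⊕ (M2 ⊕ K) = M1 ⊕ M2, so the key drops out. Then M2 = (M1 ⊕ M2) ⊕ M1 over the first 10 bytes.
byte 0: (f0 XOR 46) XOR 76 = b6 XOR 76 = c0
byte 1: (e1 XOR ad) XOR 32 = 4c XOR 32 = 7e
byte 2: (35 XOR ea) XOR 2e = df XOR 2e = f1
byte 3: (fe XOR 02) XOR 31 = fc XOR 31 = cd
byte 4: (8a XOR 22) XOR 2e = a8 XOR 2e = 86
byte 5: (20 XOR c2) XOR 33 = e2 XOR 33 = d1
byte 6: (35 XOR 68) XOR 20 = 5d XOR 20 = 7d
byte 7: (b0 XOR 83) XOR 74 = 33 XOR 74 = 47
byte 8: (ff XOR ff) XOR 68 = 00 XOR 68 = 68
byte 9: (15 XOR 67) XOR 65 = 72 XOR 65 = 17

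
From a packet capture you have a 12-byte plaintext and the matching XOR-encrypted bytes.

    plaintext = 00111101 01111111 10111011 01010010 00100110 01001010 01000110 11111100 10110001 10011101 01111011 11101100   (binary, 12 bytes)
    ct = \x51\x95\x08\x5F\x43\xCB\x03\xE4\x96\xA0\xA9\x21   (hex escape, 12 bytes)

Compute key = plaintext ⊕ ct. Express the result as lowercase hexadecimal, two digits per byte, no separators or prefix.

Since ct = plaintext ⊕ key, XORing both sides with plaintext gives key = plaintext ⊕ ct.
 61 xor  81 = 108
127 xor 149 = 234
187 xor   8 = 179
 82 xor  95 =  13
 38 xor  67 = 101
 74 xor 203 = 129
 70 xor   3 =  69
252 xor 228 =  24
177 xor 150 =  39
157 xor 160 =  61
123 xor 169 = 210
236 xor  33 = 205

6ceab30d65814518273dd2cd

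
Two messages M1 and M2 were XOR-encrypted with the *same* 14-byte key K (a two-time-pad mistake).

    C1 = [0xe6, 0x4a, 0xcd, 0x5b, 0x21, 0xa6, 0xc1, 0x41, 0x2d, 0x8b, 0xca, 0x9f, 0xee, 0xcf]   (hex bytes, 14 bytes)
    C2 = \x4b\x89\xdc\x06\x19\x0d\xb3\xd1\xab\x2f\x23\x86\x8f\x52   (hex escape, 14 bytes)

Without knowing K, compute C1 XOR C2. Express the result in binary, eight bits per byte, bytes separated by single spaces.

C1 ⊕ C2 = (M1 ⊕ K) ⊕ (M2 ⊕ K) = M1 ⊕ M2 — the shared key cancels under XOR.
byte 0: 11100110 XOR 01001011 = 10101101
byte 1: 01001010 XOR 10001001 = 11000011
byte 2: 11001101 XOR 11011100 = 00010001
byte 3: 01011011 XOR 00000110 = 01011101
byte 4: 00100001 XOR 00011001 = 00111000
byte 5: 10100110 XOR 00001101 = 10101011
byte 6: 11000001 XOR 10110011 = 01110010
byte 7: 01000001 XOR 11010001 = 10010000
byte 8: 00101101 XOR 10101011 = 10000110
byte 9: 10001011 XOR 00101111 = 10100100
byte 10: 11001010 XOR 00100011 = 11101001
byte 11: 10011111 XOR 10000110 = 00011001
byte 12: 11101110 XOR 10001111 = 01100001
byte 13: 11001111 XOR 01010010 = 10011101

10101101 11000011 00010001 01011101 00111000 10101011 01110010 10010000 10000110 10100100 11101001 00011001 01100001 10011101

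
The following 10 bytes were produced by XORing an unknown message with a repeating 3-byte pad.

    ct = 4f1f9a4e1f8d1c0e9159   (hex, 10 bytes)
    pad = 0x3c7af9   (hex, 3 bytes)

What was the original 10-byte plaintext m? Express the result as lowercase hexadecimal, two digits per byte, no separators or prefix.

The 3-byte key repeats, so the effective keystream is 3c 7a f9 3c 7a f9 3c 7a f9 3c.
byte 0:  79 ^  60 = 115
byte 1:  31 ^ 122 = 101
byte 2: 154 ^ 249 =  99
byte 3:  78 ^  60 = 114
byte 4:  31 ^ 122 = 101
byte 5: 141 ^ 249 = 116
byte 6:  28 ^  60 =  32
byte 7:  14 ^ 122 = 116
byte 8: 145 ^ 249 = 104
byte 9:  89 ^  60 = 101

73656372657420746865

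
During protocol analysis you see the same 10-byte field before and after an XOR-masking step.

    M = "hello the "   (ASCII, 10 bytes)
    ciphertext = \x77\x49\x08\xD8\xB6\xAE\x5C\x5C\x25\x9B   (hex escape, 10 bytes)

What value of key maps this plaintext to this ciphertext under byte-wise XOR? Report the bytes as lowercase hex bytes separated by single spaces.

1f 2c 64 b4 d9 8e 28 34 40 bb

Since ciphertext = M ⊕ key, XORing both sides with M gives key = M ⊕ ciphertext.
68 ⊕ 77 = 1f
65 ⊕ 49 = 2c
6c ⊕ 08 = 64
6c ⊕ d8 = b4
6f ⊕ b6 = d9
20 ⊕ ae = 8e
74 ⊕ 5c = 28
68 ⊕ 5c = 34
65 ⊕ 25 = 40
20 ⊕ 9b = bb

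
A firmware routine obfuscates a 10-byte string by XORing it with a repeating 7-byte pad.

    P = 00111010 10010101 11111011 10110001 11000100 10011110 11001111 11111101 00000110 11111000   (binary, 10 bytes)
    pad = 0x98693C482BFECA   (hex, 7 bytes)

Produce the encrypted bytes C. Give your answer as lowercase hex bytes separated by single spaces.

a2 fc c7 f9 ef 60 05 65 6f c4

The 7-byte key repeats, so the effective keystream is 98 69 3c 48 2b fe ca 98 69 3c.
byte 0: 3a ⊕ 98 = a2
byte 1: 95 ⊕ 69 = fc
byte 2: fb ⊕ 3c = c7
byte 3: b1 ⊕ 48 = f9
byte 4: c4 ⊕ 2b = ef
byte 5: 9e ⊕ fe = 60
byte 6: cf ⊕ ca = 05
byte 7: fd ⊕ 98 = 65
byte 8: 06 ⊕ 69 = 6f
byte 9: f8 ⊕ 3c = c4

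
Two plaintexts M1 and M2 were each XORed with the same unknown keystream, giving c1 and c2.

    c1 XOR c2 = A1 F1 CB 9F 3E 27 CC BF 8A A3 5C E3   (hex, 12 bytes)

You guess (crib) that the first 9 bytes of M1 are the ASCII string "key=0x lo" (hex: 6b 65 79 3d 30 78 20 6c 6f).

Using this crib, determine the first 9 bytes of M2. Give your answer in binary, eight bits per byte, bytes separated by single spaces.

Since c1 ⊕ c2 = M1 ⊕ M2, XORing with the guessed M1 bytes yields the corresponding M2 bytes: M2 = (c1 ⊕ c2) ⊕ M1.
byte 0: 161 xor 107 = 202
byte 1: 241 xor 101 = 148
byte 2: 203 xor 121 = 178
byte 3: 159 xor  61 = 162
byte 4:  62 xor  48 =  14
byte 5:  39 xor 120 =  95
byte 6: 204 xor  32 = 236
byte 7: 191 xor 108 = 211
byte 8: 138 xor 111 = 229

11001010 10010100 10110010 10100010 00001110 01011111 11101100 11010011 11100101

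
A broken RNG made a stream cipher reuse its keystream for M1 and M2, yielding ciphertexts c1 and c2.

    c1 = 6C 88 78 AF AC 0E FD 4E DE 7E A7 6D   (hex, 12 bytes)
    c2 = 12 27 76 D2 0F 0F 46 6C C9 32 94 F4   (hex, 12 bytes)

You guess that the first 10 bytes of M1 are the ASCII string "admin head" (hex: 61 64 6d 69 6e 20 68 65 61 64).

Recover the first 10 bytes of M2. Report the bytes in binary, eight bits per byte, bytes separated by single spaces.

First, c1 ⊕ c2 = (M1 ⊕ K) ⊕ (M2 ⊕ K) = M1 ⊕ M2, so the key drops out. Then M2 = (M1 ⊕ M2) ⊕ M1 over the first 10 bytes.
byte 0: (6c ^ 12) ^ 61 = 7e ^ 61 = 1f
byte 1: (88 ^ 27) ^ 64 = af ^ 64 = cb
byte 2: (78 ^ 76) ^ 6d = 0e ^ 6d = 63
byte 3: (af ^ d2) ^ 69 = 7d ^ 69 = 14
byte 4: (ac ^ 0f) ^ 6e = a3 ^ 6e = cd
byte 5: (0e ^ 0f) ^ 20 = 01 ^ 20 = 21
byte 6: (fd ^ 46) ^ 68 = bb ^ 68 = d3
byte 7: (4e ^ 6c) ^ 65 = 22 ^ 65 = 47
byte 8: (de ^ c9) ^ 61 = 17 ^ 61 = 76
byte 9: (7e ^ 32) ^ 64 = 4c ^ 64 = 28

00011111 11001011 01100011 00010100 11001101 00100001 11010011 01000111 01110110 00101000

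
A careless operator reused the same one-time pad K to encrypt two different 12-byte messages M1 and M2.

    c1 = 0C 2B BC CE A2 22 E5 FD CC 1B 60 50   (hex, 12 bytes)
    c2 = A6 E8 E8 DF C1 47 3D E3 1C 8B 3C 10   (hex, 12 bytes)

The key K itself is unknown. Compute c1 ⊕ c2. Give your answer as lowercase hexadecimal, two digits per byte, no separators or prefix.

aac354116365d81ed0905c40

c1 ⊕ c2 = (M1 ⊕ K) ⊕ (M2 ⊕ K) = M1 ⊕ M2 — the shared key cancels under XOR.
0c xor a6 = aa
2b xor e8 = c3
bc xor e8 = 54
ce xor df = 11
a2 xor c1 = 63
22 xor 47 = 65
e5 xor 3d = d8
fd xor e3 = 1e
cc xor 1c = d0
1b xor 8b = 90
60 xor 3c = 5c
50 xor 10 = 40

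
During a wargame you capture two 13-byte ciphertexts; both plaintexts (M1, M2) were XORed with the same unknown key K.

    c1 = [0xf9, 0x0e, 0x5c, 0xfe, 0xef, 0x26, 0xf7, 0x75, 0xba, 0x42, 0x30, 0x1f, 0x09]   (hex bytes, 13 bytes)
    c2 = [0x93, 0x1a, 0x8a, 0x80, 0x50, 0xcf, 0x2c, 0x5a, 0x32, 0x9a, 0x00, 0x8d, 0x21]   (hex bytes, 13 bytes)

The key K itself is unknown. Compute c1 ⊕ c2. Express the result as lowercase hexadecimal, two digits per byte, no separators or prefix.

c1 ⊕ c2 = (M1 ⊕ K) ⊕ (M2 ⊕ K) = M1 ⊕ M2 — the shared key cancels under XOR.
f9 xor 93 = 6a
0e xor 1a = 14
5c xor 8a = d6
fe xor 80 = 7e
ef xor 50 = bf
26 xor cf = e9
f7 xor 2c = db
75 xor 5a = 2f
ba xor 32 = 88
42 xor 9a = d8
30 xor 00 = 30
1f xor 8d = 92
09 xor 21 = 28

6a14d67ebfe9db2f88d8309228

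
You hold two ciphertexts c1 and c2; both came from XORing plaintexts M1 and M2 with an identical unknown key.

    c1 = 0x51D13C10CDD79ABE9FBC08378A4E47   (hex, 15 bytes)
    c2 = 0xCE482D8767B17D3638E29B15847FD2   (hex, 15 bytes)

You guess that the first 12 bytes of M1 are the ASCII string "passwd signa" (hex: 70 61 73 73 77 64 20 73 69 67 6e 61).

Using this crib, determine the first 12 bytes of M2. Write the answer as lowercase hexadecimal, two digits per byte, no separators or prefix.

First, c1 ⊕ c2 = (M1 ⊕ K) ⊕ (M2 ⊕ K) = M1 ⊕ M2, so the key drops out. Then M2 = (M1 ⊕ M2) ⊕ M1 over the first 12 bytes.
byte 0: (51 ^ ce) ^ 70 = 9f ^ 70 = ef
byte 1: (d1 ^ 48) ^ 61 = 99 ^ 61 = f8
byte 2: (3c ^ 2d) ^ 73 = 11 ^ 73 = 62
byte 3: (10 ^ 87) ^ 73 = 97 ^ 73 = e4
byte 4: (cd ^ 67) ^ 77 = aa ^ 77 = dd
byte 5: (d7 ^ b1) ^ 64 = 66 ^ 64 = 02
byte 6: (9a ^ 7d) ^ 20 = e7 ^ 20 = c7
byte 7: (be ^ 36) ^ 73 = 88 ^ 73 = fb
byte 8: (9f ^ 38) ^ 69 = a7 ^ 69 = ce
byte 9: (bc ^ e2) ^ 67 = 5e ^ 67 = 39
byte 10: (08 ^ 9b) ^ 6e = 93 ^ 6e = fd
byte 11: (37 ^ 15) ^ 61 = 22 ^ 61 = 43

eff862e4dd02c7fbce39fd43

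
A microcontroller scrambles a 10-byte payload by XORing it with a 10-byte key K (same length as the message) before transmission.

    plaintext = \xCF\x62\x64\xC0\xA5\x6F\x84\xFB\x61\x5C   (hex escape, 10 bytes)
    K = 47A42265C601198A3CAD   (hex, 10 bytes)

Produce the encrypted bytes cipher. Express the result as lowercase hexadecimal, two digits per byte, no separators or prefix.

cf ^ 47 = 88
62 ^ a4 = c6
64 ^ 22 = 46
c0 ^ 65 = a5
a5 ^ c6 = 63
6f ^ 01 = 6e
84 ^ 19 = 9d
fb ^ 8a = 71
61 ^ 3c = 5d
5c ^ ad = f1

88c646a5636e9d715df1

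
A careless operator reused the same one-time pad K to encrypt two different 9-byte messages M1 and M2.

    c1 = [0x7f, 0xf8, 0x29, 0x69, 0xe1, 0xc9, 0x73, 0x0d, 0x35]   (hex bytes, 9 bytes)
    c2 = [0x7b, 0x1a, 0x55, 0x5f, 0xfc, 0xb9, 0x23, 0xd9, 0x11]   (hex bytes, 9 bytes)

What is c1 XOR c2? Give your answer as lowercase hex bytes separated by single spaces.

04 e2 7c 36 1d 70 50 d4 24

c1 ⊕ c2 = (M1 ⊕ K) ⊕ (M2 ⊕ K) = M1 ⊕ M2 — the shared key cancels under XOR.
byte 0: 01111111 xor 01111011 = 00000100
byte 1: 11111000 xor 00011010 = 11100010
byte 2: 00101001 xor 01010101 = 01111100
byte 3: 01101001 xor 01011111 = 00110110
byte 4: 11100001 xor 11111100 = 00011101
byte 5: 11001001 xor 10111001 = 01110000
byte 6: 01110011 xor 00100011 = 01010000
byte 7: 00001101 xor 11011001 = 11010100
byte 8: 00110101 xor 00010001 = 00100100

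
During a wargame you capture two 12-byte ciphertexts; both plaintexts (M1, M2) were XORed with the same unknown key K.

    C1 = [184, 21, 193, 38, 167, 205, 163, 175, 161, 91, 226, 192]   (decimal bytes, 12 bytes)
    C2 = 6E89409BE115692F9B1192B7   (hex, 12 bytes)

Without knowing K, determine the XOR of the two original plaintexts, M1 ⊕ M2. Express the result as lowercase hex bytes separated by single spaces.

d6 9c 81 bd 46 d8 ca 80 3a 4a 70 77

C1 ⊕ C2 = (M1 ⊕ K) ⊕ (M2 ⊕ K) = M1 ⊕ M2 — the shared key cancels under XOR.
byte 0: b8 XOR 6e = d6
byte 1: 15 XOR 89 = 9c
byte 2: c1 XOR 40 = 81
byte 3: 26 XOR 9b = bd
byte 4: a7 XOR e1 = 46
byte 5: cd XOR 15 = d8
byte 6: a3 XOR 69 = ca
byte 7: af XOR 2f = 80
byte 8: a1 XOR 9b = 3a
byte 9: 5b XOR 11 = 4a
byte 10: e2 XOR 92 = 70
byte 11: c0 XOR b7 = 77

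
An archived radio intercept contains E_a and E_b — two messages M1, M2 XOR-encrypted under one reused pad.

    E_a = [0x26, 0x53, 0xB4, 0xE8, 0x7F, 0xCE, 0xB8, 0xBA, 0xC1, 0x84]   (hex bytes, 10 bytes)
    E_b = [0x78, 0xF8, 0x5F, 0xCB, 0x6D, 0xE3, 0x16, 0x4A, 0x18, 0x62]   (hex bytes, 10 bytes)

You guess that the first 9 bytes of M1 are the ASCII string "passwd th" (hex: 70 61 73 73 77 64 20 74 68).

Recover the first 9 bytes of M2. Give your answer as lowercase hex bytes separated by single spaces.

2e ca 98 50 65 49 8e 84 b1

First, E_a ⊕ E_b = (M1 ⊕ K) ⊕ (M2 ⊕ K) = M1 ⊕ M2, so the key drops out. Then M2 = (M1 ⊕ M2) ⊕ M1 over the first 9 bytes.
byte 0: (26 ^ 78) ^ 70 = 5e ^ 70 = 2e
byte 1: (53 ^ f8) ^ 61 = ab ^ 61 = ca
byte 2: (b4 ^ 5f) ^ 73 = eb ^ 73 = 98
byte 3: (e8 ^ cb) ^ 73 = 23 ^ 73 = 50
byte 4: (7f ^ 6d) ^ 77 = 12 ^ 77 = 65
byte 5: (ce ^ e3) ^ 64 = 2d ^ 64 = 49
byte 6: (b8 ^ 16) ^ 20 = ae ^ 20 = 8e
byte 7: (ba ^ 4a) ^ 74 = f0 ^ 74 = 84
byte 8: (c1 ^ 18) ^ 68 = d9 ^ 68 = b1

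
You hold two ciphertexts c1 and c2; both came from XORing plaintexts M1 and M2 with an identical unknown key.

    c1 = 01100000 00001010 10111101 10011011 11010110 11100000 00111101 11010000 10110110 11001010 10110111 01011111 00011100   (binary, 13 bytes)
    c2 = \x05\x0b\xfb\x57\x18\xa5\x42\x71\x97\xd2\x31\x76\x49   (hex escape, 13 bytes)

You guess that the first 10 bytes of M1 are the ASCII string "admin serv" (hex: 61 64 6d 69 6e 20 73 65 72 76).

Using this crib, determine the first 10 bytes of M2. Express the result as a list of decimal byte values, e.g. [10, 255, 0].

First, c1 ⊕ c2 = (M1 ⊕ K) ⊕ (M2 ⊕ K) = M1 ⊕ M2, so the key drops out. Then M2 = (M1 ⊕ M2) ⊕ M1 over the first 10 bytes.
byte 0: (60 ^ 05) ^ 61 = 65 ^ 61 = 04
byte 1: (0a ^ 0b) ^ 64 = 01 ^ 64 = 65
byte 2: (bd ^ fb) ^ 6d = 46 ^ 6d = 2b
byte 3: (9b ^ 57) ^ 69 = cc ^ 69 = a5
byte 4: (d6 ^ 18) ^ 6e = ce ^ 6e = a0
byte 5: (e0 ^ a5) ^ 20 = 45 ^ 20 = 65
byte 6: (3d ^ 42) ^ 73 = 7f ^ 73 = 0c
byte 7: (d0 ^ 71) ^ 65 = a1 ^ 65 = c4
byte 8: (b6 ^ 97) ^ 72 = 21 ^ 72 = 53
byte 9: (ca ^ d2) ^ 76 = 18 ^ 76 = 6e

[4, 101, 43, 165, 160, 101, 12, 196, 83, 110]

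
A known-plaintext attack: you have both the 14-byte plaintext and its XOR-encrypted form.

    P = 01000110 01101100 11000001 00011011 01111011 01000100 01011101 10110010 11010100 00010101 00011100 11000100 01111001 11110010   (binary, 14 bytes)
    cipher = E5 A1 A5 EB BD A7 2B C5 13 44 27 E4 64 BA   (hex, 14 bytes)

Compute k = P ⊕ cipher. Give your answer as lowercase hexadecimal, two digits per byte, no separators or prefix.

a3cd64f0c6e37677c7513b201d48

Since cipher = P ⊕ k, XORing both sides with P gives k = P ⊕ cipher.
 70 xor 229 = 163
108 xor 161 = 205
193 xor 165 = 100
 27 xor 235 = 240
123 xor 189 = 198
 68 xor 167 = 227
 93 xor  43 = 118
178 xor 197 = 119
212 xor  19 = 199
 21 xor  68 =  81
 28 xor  39 =  59
196 xor 228 =  32
121 xor 100 =  29
242 xor 186 =  72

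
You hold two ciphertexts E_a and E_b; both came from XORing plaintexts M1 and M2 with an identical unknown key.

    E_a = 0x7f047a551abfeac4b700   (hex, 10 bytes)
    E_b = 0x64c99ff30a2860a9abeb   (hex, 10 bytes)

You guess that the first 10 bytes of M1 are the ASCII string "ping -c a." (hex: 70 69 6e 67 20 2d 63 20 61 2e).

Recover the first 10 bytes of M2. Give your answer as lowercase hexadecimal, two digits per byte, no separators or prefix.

6ba48bc130bae94d7dc5

First, E_a ⊕ E_b = (M1 ⊕ K) ⊕ (M2 ⊕ K) = M1 ⊕ M2, so the key drops out. Then M2 = (M1 ⊕ M2) ⊕ M1 over the first 10 bytes.
byte 0: (7f XOR 64) XOR 70 = 1b XOR 70 = 6b
byte 1: (04 XOR c9) XOR 69 = cd XOR 69 = a4
byte 2: (7a XOR 9f) XOR 6e = e5 XOR 6e = 8b
byte 3: (55 XOR f3) XOR 67 = a6 XOR 67 = c1
byte 4: (1a XOR 0a) XOR 20 = 10 XOR 20 = 30
byte 5: (bf XOR 28) XOR 2d = 97 XOR 2d = ba
byte 6: (ea XOR 60) XOR 63 = 8a XOR 63 = e9
byte 7: (c4 XOR a9) XOR 20 = 6d XOR 20 = 4d
byte 8: (b7 XOR ab) XOR 61 = 1c XOR 61 = 7d
byte 9: (00 XOR eb) XOR 2e = eb XOR 2e = c5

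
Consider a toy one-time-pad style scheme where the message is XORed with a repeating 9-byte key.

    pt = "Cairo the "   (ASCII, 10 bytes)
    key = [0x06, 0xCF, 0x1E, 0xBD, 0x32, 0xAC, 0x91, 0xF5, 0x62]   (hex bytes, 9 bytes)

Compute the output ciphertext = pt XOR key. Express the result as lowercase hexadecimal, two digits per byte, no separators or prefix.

45ae77cf5d8ce59d0726

The 9-byte key repeats, so the effective keystream is 06 cf 1e bd 32 ac 91 f5 62 06.
byte 0: 43 ^ 06 = 45
byte 1: 61 ^ cf = ae
byte 2: 69 ^ 1e = 77
byte 3: 72 ^ bd = cf
byte 4: 6f ^ 32 = 5d
byte 5: 20 ^ ac = 8c
byte 6: 74 ^ 91 = e5
byte 7: 68 ^ f5 = 9d
byte 8: 65 ^ 62 = 07
byte 9: 20 ^ 06 = 26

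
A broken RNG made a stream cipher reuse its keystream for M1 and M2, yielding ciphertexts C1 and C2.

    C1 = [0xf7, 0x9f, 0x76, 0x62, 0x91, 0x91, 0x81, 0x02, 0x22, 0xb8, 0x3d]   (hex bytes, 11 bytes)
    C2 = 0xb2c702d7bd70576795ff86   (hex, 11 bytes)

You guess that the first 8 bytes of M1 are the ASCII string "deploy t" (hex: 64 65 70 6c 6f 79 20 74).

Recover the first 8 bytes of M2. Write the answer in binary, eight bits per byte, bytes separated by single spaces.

First, C1 ⊕ C2 = (M1 ⊕ K) ⊕ (M2 ⊕ K) = M1 ⊕ M2, so the key drops out. Then M2 = (M1 ⊕ M2) ⊕ M1 over the first 8 bytes.
byte 0: (f7 ⊕ b2) ⊕ 64 = 45 ⊕ 64 = 21
byte 1: (9f ⊕ c7) ⊕ 65 = 58 ⊕ 65 = 3d
byte 2: (76 ⊕ 02) ⊕ 70 = 74 ⊕ 70 = 04
byte 3: (62 ⊕ d7) ⊕ 6c = b5 ⊕ 6c = d9
byte 4: (91 ⊕ bd) ⊕ 6f = 2c ⊕ 6f = 43
byte 5: (91 ⊕ 70) ⊕ 79 = e1 ⊕ 79 = 98
byte 6: (81 ⊕ 57) ⊕ 20 = d6 ⊕ 20 = f6
byte 7: (02 ⊕ 67) ⊕ 74 = 65 ⊕ 74 = 11

00100001 00111101 00000100 11011001 01000011 10011000 11110110 00010001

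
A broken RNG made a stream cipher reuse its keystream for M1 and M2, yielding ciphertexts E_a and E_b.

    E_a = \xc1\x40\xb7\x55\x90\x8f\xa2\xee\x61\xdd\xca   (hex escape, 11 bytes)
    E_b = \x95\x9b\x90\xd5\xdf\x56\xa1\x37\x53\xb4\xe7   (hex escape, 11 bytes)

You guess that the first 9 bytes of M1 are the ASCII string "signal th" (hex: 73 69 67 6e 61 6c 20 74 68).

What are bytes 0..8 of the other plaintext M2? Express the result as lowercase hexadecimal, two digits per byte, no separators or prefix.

27b240ee2eb523ad5a

First, E_a ⊕ E_b = (M1 ⊕ K) ⊕ (M2 ⊕ K) = M1 ⊕ M2, so the key drops out. Then M2 = (M1 ⊕ M2) ⊕ M1 over the first 9 bytes.
byte 0: (c1 ^ 95) ^ 73 = 54 ^ 73 = 27
byte 1: (40 ^ 9b) ^ 69 = db ^ 69 = b2
byte 2: (b7 ^ 90) ^ 67 = 27 ^ 67 = 40
byte 3: (55 ^ d5) ^ 6e = 80 ^ 6e = ee
byte 4: (90 ^ df) ^ 61 = 4f ^ 61 = 2e
byte 5: (8f ^ 56) ^ 6c = d9 ^ 6c = b5
byte 6: (a2 ^ a1) ^ 20 = 03 ^ 20 = 23
byte 7: (ee ^ 37) ^ 74 = d9 ^ 74 = ad
byte 8: (61 ^ 53) ^ 68 = 32 ^ 68 = 5a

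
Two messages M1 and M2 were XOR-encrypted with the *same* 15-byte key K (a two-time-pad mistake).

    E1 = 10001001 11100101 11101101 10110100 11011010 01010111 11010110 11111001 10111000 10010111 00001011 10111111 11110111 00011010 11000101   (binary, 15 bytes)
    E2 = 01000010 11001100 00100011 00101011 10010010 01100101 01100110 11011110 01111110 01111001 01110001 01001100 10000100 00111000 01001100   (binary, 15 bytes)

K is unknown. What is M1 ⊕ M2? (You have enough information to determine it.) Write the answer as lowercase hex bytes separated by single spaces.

cb 29 ce 9f 48 32 b0 27 c6 ee 7a f3 73 22 89

E1 ⊕ E2 = (M1 ⊕ K) ⊕ (M2 ⊕ K) = M1 ⊕ M2 — the shared key cancels under XOR.
byte 0: 89 ⊕ 42 = cb
byte 1: e5 ⊕ cc = 29
byte 2: ed ⊕ 23 = ce
byte 3: b4 ⊕ 2b = 9f
byte 4: da ⊕ 92 = 48
byte 5: 57 ⊕ 65 = 32
byte 6: d6 ⊕ 66 = b0
byte 7: f9 ⊕ de = 27
byte 8: b8 ⊕ 7e = c6
byte 9: 97 ⊕ 79 = ee
byte 10: 0b ⊕ 71 = 7a
byte 11: bf ⊕ 4c = f3
byte 12: f7 ⊕ 84 = 73
byte 13: 1a ⊕ 38 = 22
byte 14: c5 ⊕ 4c = 89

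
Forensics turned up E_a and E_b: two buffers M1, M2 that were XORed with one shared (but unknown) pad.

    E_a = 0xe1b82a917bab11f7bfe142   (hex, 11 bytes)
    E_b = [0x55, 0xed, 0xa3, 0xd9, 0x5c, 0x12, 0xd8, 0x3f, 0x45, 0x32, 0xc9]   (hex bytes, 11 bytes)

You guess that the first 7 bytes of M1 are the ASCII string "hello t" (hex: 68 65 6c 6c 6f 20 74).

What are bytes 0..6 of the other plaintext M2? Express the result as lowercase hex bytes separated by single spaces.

First, E_a ⊕ E_b = (M1 ⊕ K) ⊕ (M2 ⊕ K) = M1 ⊕ M2, so the key drops out. Then M2 = (M1 ⊕ M2) ⊕ M1 over the first 7 bytes.
byte 0: (e1 ^ 55) ^ 68 = b4 ^ 68 = dc
byte 1: (b8 ^ ed) ^ 65 = 55 ^ 65 = 30
byte 2: (2a ^ a3) ^ 6c = 89 ^ 6c = e5
byte 3: (91 ^ d9) ^ 6c = 48 ^ 6c = 24
byte 4: (7b ^ 5c) ^ 6f = 27 ^ 6f = 48
byte 5: (ab ^ 12) ^ 20 = b9 ^ 20 = 99
byte 6: (11 ^ d8) ^ 74 = c9 ^ 74 = bd

dc 30 e5 24 48 99 bd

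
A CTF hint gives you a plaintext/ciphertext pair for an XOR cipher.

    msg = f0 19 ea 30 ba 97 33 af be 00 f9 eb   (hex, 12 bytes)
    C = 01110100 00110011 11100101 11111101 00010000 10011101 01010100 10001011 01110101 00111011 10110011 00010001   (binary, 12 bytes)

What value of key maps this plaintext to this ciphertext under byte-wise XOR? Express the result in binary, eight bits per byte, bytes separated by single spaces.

10000100 00101010 00001111 11001101 10101010 00001010 01100111 00100100 11001011 00111011 01001010 11111010

Since C = msg ⊕ key, XORing both sides with msg gives key = msg ⊕ C.
11110000 ^ 01110100 = 10000100
00011001 ^ 00110011 = 00101010
11101010 ^ 11100101 = 00001111
00110000 ^ 11111101 = 11001101
10111010 ^ 00010000 = 10101010
10010111 ^ 10011101 = 00001010
00110011 ^ 01010100 = 01100111
10101111 ^ 10001011 = 00100100
10111110 ^ 01110101 = 11001011
00000000 ^ 00111011 = 00111011
11111001 ^ 10110011 = 01001010
11101011 ^ 00010001 = 11111010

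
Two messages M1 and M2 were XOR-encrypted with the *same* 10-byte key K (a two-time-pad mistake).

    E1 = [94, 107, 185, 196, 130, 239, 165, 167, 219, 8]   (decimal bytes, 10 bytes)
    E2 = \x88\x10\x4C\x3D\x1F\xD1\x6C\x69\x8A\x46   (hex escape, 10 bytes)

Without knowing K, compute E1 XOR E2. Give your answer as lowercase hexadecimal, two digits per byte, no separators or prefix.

d67bf5f99d3ec9ce514e

E1 ⊕ E2 = (M1 ⊕ K) ⊕ (M2 ⊕ K) = M1 ⊕ M2 — the shared key cancels under XOR.
5e ⊕ 88 = d6
6b ⊕ 10 = 7b
b9 ⊕ 4c = f5
c4 ⊕ 3d = f9
82 ⊕ 1f = 9d
ef ⊕ d1 = 3e
a5 ⊕ 6c = c9
a7 ⊕ 69 = ce
db ⊕ 8a = 51
08 ⊕ 46 = 4e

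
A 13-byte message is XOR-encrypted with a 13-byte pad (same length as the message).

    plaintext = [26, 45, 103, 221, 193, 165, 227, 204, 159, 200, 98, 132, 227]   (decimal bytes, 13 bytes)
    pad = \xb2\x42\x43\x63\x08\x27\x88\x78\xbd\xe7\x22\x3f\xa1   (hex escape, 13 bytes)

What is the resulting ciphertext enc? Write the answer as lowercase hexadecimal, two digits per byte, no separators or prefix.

a86f24bec9826bb4222f40bb42

XOR is its own inverse, so applying the key byte-wise gives the result directly.
1a xor b2 = a8
2d xor 42 = 6f
67 xor 43 = 24
dd xor 63 = be
c1 xor 08 = c9
a5 xor 27 = 82
e3 xor 88 = 6b
cc xor 78 = b4
9f xor bd = 22
c8 xor e7 = 2f
62 xor 22 = 40
84 xor 3f = bb
e3 xor a1 = 42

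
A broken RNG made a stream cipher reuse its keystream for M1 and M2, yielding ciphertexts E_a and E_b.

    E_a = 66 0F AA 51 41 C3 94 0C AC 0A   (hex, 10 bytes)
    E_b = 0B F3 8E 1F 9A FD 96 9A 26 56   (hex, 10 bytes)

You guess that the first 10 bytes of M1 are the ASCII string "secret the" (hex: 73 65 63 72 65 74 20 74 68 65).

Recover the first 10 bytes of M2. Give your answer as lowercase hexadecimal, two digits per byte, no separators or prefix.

1e99473cbe4a22e2e239

First, E_a ⊕ E_b = (M1 ⊕ K) ⊕ (M2 ⊕ K) = M1 ⊕ M2, so the key drops out. Then M2 = (M1 ⊕ M2) ⊕ M1 over the first 10 bytes.
byte 0: (66 xor 0b) xor 73 = 6d xor 73 = 1e
byte 1: (0f xor f3) xor 65 = fc xor 65 = 99
byte 2: (aa xor 8e) xor 63 = 24 xor 63 = 47
byte 3: (51 xor 1f) xor 72 = 4e xor 72 = 3c
byte 4: (41 xor 9a) xor 65 = db xor 65 = be
byte 5: (c3 xor fd) xor 74 = 3e xor 74 = 4a
byte 6: (94 xor 96) xor 20 = 02 xor 20 = 22
byte 7: (0c xor 9a) xor 74 = 96 xor 74 = e2
byte 8: (ac xor 26) xor 68 = 8a xor 68 = e2
byte 9: (0a xor 56) xor 65 = 5c xor 65 = 39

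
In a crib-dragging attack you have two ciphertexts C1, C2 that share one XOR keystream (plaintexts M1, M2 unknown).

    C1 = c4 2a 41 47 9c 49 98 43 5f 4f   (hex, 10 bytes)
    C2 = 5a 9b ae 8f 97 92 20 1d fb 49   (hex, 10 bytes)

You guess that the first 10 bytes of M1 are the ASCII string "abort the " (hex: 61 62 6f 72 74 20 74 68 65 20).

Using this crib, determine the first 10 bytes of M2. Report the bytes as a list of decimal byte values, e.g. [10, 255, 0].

First, C1 ⊕ C2 = (M1 ⊕ K) ⊕ (M2 ⊕ K) = M1 ⊕ M2, so the key drops out. Then M2 = (M1 ⊕ M2) ⊕ M1 over the first 10 bytes.
byte 0: (c4 ^ 5a) ^ 61 = 9e ^ 61 = ff
byte 1: (2a ^ 9b) ^ 62 = b1 ^ 62 = d3
byte 2: (41 ^ ae) ^ 6f = ef ^ 6f = 80
byte 3: (47 ^ 8f) ^ 72 = c8 ^ 72 = ba
byte 4: (9c ^ 97) ^ 74 = 0b ^ 74 = 7f
byte 5: (49 ^ 92) ^ 20 = db ^ 20 = fb
byte 6: (98 ^ 20) ^ 74 = b8 ^ 74 = cc
byte 7: (43 ^ 1d) ^ 68 = 5e ^ 68 = 36
byte 8: (5f ^ fb) ^ 65 = a4 ^ 65 = c1
byte 9: (4f ^ 49) ^ 20 = 06 ^ 20 = 26

[255, 211, 128, 186, 127, 251, 204, 54, 193, 38]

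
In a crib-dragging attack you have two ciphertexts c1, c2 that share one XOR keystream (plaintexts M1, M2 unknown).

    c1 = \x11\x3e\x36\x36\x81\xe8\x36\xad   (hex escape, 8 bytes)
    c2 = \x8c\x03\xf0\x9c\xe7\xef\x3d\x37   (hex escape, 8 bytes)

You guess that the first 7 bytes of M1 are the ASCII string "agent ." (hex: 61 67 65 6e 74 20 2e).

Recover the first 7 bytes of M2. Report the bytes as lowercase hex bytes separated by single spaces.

fc 5a a3 c4 12 27 25

First, c1 ⊕ c2 = (M1 ⊕ K) ⊕ (M2 ⊕ K) = M1 ⊕ M2, so the key drops out. Then M2 = (M1 ⊕ M2) ⊕ M1 over the first 7 bytes.
byte 0: (11 ⊕ 8c) ⊕ 61 = 9d ⊕ 61 = fc
byte 1: (3e ⊕ 03) ⊕ 67 = 3d ⊕ 67 = 5a
byte 2: (36 ⊕ f0) ⊕ 65 = c6 ⊕ 65 = a3
byte 3: (36 ⊕ 9c) ⊕ 6e = aa ⊕ 6e = c4
byte 4: (81 ⊕ e7) ⊕ 74 = 66 ⊕ 74 = 12
byte 5: (e8 ⊕ ef) ⊕ 20 = 07 ⊕ 20 = 27
byte 6: (36 ⊕ 3d) ⊕ 2e = 0b ⊕ 2e = 25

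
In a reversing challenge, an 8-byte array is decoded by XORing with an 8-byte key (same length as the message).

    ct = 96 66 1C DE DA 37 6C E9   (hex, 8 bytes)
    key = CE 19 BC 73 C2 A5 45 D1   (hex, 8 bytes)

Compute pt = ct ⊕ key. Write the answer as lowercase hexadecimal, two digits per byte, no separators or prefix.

150 xor 206 =  88
102 xor  25 = 127
 28 xor 188 = 160
222 xor 115 = 173
218 xor 194 =  24
 55 xor 165 = 146
108 xor  69 =  41
233 xor 209 =  56

587fa0ad18922938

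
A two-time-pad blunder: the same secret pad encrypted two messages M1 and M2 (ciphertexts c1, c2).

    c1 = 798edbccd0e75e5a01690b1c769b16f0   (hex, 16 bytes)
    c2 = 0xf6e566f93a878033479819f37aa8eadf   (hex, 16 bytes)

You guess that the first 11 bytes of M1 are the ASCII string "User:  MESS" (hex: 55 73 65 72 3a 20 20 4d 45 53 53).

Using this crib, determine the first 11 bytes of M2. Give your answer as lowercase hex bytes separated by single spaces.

da 18 d8 47 d0 40 fe 24 03 a2 41

First, c1 ⊕ c2 = (M1 ⊕ K) ⊕ (M2 ⊕ K) = M1 ⊕ M2, so the key drops out. Then M2 = (M1 ⊕ M2) ⊕ M1 over the first 11 bytes.
byte 0: (79 xor f6) xor 55 = 8f xor 55 = da
byte 1: (8e xor e5) xor 73 = 6b xor 73 = 18
byte 2: (db xor 66) xor 65 = bd xor 65 = d8
byte 3: (cc xor f9) xor 72 = 35 xor 72 = 47
byte 4: (d0 xor 3a) xor 3a = ea xor 3a = d0
byte 5: (e7 xor 87) xor 20 = 60 xor 20 = 40
byte 6: (5e xor 80) xor 20 = de xor 20 = fe
byte 7: (5a xor 33) xor 4d = 69 xor 4d = 24
byte 8: (01 xor 47) xor 45 = 46 xor 45 = 03
byte 9: (69 xor 98) xor 53 = f1 xor 53 = a2
byte 10: (0b xor 19) xor 53 = 12 xor 53 = 41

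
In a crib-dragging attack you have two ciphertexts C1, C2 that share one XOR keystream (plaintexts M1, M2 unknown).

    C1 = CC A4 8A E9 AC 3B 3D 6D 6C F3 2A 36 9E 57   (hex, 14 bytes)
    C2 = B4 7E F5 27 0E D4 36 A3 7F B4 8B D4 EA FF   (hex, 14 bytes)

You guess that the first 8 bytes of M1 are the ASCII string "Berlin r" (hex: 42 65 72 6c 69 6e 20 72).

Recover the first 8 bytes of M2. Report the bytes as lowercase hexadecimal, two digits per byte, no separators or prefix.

First, C1 ⊕ C2 = (M1 ⊕ K) ⊕ (M2 ⊕ K) = M1 ⊕ M2, so the key drops out. Then M2 = (M1 ⊕ M2) ⊕ M1 over the first 8 bytes.
byte 0: (cc XOR b4) XOR 42 = 78 XOR 42 = 3a
byte 1: (a4 XOR 7e) XOR 65 = da XOR 65 = bf
byte 2: (8a XOR f5) XOR 72 = 7f XOR 72 = 0d
byte 3: (e9 XOR 27) XOR 6c = ce XOR 6c = a2
byte 4: (ac XOR 0e) XOR 69 = a2 XOR 69 = cb
byte 5: (3b XOR d4) XOR 6e = ef XOR 6e = 81
byte 6: (3d XOR 36) XOR 20 = 0b XOR 20 = 2b
byte 7: (6d XOR a3) XOR 72 = ce XOR 72 = bc

3abf0da2cb812bbc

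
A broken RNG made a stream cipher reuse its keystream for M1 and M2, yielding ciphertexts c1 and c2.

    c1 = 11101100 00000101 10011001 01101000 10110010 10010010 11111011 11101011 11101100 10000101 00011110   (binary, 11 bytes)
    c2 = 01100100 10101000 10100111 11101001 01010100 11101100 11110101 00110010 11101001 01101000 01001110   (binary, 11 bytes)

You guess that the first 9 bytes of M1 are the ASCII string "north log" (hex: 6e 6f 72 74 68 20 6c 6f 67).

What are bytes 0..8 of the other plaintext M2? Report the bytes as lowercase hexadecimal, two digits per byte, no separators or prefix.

First, c1 ⊕ c2 = (M1 ⊕ K) ⊕ (M2 ⊕ K) = M1 ⊕ M2, so the key drops out. Then M2 = (M1 ⊕ M2) ⊕ M1 over the first 9 bytes.
byte 0: (ec xor 64) xor 6e = 88 xor 6e = e6
byte 1: (05 xor a8) xor 6f = ad xor 6f = c2
byte 2: (99 xor a7) xor 72 = 3e xor 72 = 4c
byte 3: (68 xor e9) xor 74 = 81 xor 74 = f5
byte 4: (b2 xor 54) xor 68 = e6 xor 68 = 8e
byte 5: (92 xor ec) xor 20 = 7e xor 20 = 5e
byte 6: (fb xor f5) xor 6c = 0e xor 6c = 62
byte 7: (eb xor 32) xor 6f = d9 xor 6f = b6
byte 8: (ec xor e9) xor 67 = 05 xor 67 = 62

e6c24cf58e5e62b662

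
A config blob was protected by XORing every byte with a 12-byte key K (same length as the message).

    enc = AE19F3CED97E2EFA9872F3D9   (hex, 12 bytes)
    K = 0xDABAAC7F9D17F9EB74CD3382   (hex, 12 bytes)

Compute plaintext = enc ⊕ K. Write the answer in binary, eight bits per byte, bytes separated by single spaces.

01110100 10100011 01011111 10110001 01000100 01101001 11010111 00010001 11101100 10111111 11000000 01011011

10101110 ⊕ 11011010 = 01110100
00011001 ⊕ 10111010 = 10100011
11110011 ⊕ 10101100 = 01011111
11001110 ⊕ 01111111 = 10110001
11011001 ⊕ 10011101 = 01000100
01111110 ⊕ 00010111 = 01101001
00101110 ⊕ 11111001 = 11010111
11111010 ⊕ 11101011 = 00010001
10011000 ⊕ 01110100 = 11101100
01110010 ⊕ 11001101 = 10111111
11110011 ⊕ 00110011 = 11000000
11011001 ⊕ 10000010 = 01011011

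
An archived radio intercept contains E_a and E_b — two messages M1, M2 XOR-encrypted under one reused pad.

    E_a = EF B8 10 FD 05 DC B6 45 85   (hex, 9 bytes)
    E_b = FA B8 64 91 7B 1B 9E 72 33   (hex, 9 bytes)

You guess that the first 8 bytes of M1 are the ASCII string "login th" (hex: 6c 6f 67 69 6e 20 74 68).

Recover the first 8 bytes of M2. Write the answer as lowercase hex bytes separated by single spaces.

79 6f 13 05 10 e7 5c 5f

First, E_a ⊕ E_b = (M1 ⊕ K) ⊕ (M2 ⊕ K) = M1 ⊕ M2, so the key drops out. Then M2 = (M1 ⊕ M2) ⊕ M1 over the first 8 bytes.
byte 0: (ef XOR fa) XOR 6c = 15 XOR 6c = 79
byte 1: (b8 XOR b8) XOR 6f = 00 XOR 6f = 6f
byte 2: (10 XOR 64) XOR 67 = 74 XOR 67 = 13
byte 3: (fd XOR 91) XOR 69 = 6c XOR 69 = 05
byte 4: (05 XOR 7b) XOR 6e = 7e XOR 6e = 10
byte 5: (dc XOR 1b) XOR 20 = c7 XOR 20 = e7
byte 6: (b6 XOR 9e) XOR 74 = 28 XOR 74 = 5c
byte 7: (45 XOR 72) XOR 68 = 37 XOR 68 = 5f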